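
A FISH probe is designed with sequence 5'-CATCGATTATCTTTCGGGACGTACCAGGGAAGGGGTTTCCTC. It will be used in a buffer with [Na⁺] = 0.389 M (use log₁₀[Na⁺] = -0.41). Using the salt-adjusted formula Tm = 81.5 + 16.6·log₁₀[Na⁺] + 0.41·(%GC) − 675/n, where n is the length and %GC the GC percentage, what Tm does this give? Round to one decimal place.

Length n = 42. Base counts: T=12, C=10, A=8, G=12
G+C = 22, so %GC = 22/42 × 100 = 52.381%
Salt term: 16.6 × (-0.41) = -6.806
GC term: 0.41 × 52.381 = 21.476; length term: −675/42 = −16.071
Tm = 81.5 + (-6.806) + 21.476 − 16.071 = 80.099 → 80.1°C

80.1°C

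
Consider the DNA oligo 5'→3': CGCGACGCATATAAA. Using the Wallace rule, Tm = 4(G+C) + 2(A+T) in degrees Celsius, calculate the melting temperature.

Base counts: C=4, T=2, G=3, A=6
A+T = 8, G+C = 7
Tm = 4·7 + 2·8 = 28 + 16 = 44°C

44°C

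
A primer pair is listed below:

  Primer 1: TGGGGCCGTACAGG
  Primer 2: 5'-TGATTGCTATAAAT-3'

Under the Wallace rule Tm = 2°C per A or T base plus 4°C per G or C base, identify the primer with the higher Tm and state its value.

Primer 1, 48°C

Primer 1: A+T=4, G+C=10 → Tm = 2(4)+4(10) = 48°C
Primer 2: A+T=11, G+C=3 → Tm = 2(11)+4(3) = 34°C
48°C vs 34°C → primer 1 is higher.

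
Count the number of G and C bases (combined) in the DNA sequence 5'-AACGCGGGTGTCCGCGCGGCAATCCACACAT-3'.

20

A=7, T=4, C=11, G=9
G+C = 9 + 11 = 20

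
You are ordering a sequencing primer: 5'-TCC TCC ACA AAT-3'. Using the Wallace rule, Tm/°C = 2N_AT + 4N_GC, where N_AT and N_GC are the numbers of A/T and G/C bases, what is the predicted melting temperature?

34°C

Counting bases: A=4, G=0, C=5, T=3
AT pairs contribute 7, GC pairs contribute 5.
Tm = 4·5 + 2·7 = 20 + 14 = 34°C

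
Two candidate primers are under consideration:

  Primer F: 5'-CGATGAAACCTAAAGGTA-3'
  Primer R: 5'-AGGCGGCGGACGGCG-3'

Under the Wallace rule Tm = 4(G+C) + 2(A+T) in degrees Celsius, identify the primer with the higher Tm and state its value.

Primer R, 56°C

Primer F: A+T=11, G+C=7 → Tm = 2(11)+4(7) = 50°C
Primer R: A+T=2, G+C=13 → Tm = 2(2)+4(13) = 56°C
50°C vs 56°C → primer R is higher.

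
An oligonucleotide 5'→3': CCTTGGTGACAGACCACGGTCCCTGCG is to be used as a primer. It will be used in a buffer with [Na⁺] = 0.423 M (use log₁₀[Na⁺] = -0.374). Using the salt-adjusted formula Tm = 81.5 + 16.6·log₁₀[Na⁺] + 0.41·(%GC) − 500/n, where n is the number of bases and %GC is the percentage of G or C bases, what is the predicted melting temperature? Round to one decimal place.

84.1°C

Length n = 27. A=4, G=8, C=10, T=5
G+C = 18, so %GC = 18/27 × 100 = 66.667%
Salt term: 16.6 × (-0.374) = -6.208
GC term: 0.41 × 66.667 = 27.333; length term: −500/27 = −18.519
Tm = 81.5 + (-6.208) + 27.333 − 18.519 = 84.106 → 84.1°C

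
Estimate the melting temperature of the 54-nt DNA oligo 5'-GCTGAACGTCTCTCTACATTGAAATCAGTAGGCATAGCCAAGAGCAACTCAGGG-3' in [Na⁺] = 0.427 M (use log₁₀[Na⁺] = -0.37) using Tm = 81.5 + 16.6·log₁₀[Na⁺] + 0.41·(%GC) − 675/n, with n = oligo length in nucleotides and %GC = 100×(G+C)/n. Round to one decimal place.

Length n = 54. Counting bases: C=13, A=17, G=13, T=11
G+C = 26, so %GC = 26/54 × 100 = 48.148%
Salt term: 16.6 × (-0.37) = -6.142
GC term: 0.41 × 48.148 = 19.741; length term: −675/54 = −12.5
Tm = 81.5 + (-6.142) + 19.741 − 12.5 = 82.599 → 82.6°C

82.6°C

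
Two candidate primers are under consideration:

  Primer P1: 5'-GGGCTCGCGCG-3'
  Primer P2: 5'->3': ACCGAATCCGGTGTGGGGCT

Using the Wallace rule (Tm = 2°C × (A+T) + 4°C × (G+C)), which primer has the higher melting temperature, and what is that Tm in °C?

Primer P2, 66°C

Primer P1: A+T=1, G+C=10 → Tm = 2(1)+4(10) = 42°C
Primer P2: A+T=7, G+C=13 → Tm = 2(7)+4(13) = 66°C
42°C vs 66°C → primer P2 is higher.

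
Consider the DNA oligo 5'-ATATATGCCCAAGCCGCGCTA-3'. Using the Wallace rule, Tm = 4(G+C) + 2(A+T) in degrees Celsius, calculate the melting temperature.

64°C

Base counts: A=6, C=7, T=4, G=4
A+T = 10, G+C = 11
Tm = 2(10) + 4(11) = 20 + 44 = 64°C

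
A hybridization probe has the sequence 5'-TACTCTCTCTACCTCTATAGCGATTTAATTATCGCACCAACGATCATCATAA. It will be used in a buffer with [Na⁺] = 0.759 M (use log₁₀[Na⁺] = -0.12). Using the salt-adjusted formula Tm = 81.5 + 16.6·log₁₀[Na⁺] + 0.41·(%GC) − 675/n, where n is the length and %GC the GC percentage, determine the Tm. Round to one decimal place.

Length n = 52. Counting bases: A=16, C=15, T=17, G=4
G+C = 19, so %GC = 19/52 × 100 = 36.538%
Salt term: 16.6 × (-0.12) = -1.992
GC term: 0.41 × 36.538 = 14.981; length term: −675/52 = −12.981
Tm = 81.5 + (-1.992) + 14.981 − 12.981 = 81.508 → 81.5°C

81.5°C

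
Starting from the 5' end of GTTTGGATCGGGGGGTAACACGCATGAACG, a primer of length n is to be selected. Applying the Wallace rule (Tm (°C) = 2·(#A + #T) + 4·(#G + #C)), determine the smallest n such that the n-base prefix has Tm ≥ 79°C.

n = 26

First 25 bases: GTTTGGATCGGGGGGTAACACGCAT → Tm = 78°C (< 79°C)
First 26 bases: GTTTGGATCGGGGGGTAACACGCATG → Tm = 82°C (≥ 79°C)
Since every base adds ≥2°C, Tm only increases with n, so the threshold is first crossed at n = 26.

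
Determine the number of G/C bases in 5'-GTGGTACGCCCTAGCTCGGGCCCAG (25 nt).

T=4, C=9, A=3, G=9
G+C = 9 + 9 = 18

18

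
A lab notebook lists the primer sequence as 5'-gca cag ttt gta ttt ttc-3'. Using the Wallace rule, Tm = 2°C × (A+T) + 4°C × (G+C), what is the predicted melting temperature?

T=9, A=3, G=3, C=3
AT pairs contribute 12, GC pairs contribute 6.
Tm = 2(12) + 4(6) = 24 + 24 = 48°C

48°C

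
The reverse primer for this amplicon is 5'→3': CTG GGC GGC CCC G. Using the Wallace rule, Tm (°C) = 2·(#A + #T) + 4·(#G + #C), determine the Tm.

Scanning the sequence gives T=1, A=0, C=6, G=6.
A+T = 1, G+C = 12
Tm = 2(1) + 4(12) = 2 + 48 = 50°C

50°C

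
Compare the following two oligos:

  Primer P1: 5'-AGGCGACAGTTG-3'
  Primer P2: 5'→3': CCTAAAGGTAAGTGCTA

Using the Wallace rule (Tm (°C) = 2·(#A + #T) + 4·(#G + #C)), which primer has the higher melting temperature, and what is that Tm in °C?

Primer P2, 48°C

Primer P1: A+T=5, G+C=7 → Tm = 2(5)+4(7) = 38°C
Primer P2: A+T=10, G+C=7 → Tm = 2(10)+4(7) = 48°C
38°C vs 48°C → primer P2 is higher.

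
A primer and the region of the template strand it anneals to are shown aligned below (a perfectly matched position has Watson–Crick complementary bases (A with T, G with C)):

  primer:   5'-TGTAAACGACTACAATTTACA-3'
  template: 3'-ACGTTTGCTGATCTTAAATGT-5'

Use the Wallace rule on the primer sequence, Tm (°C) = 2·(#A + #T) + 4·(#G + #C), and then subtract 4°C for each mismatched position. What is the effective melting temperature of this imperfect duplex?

46°C

Primer base counts: A=9, T=6, G=2, C=4 → A+T=15, G+C=6
Perfect-match Tm = 2(15) + 4(6) = 30 + 24 = 54°C
Mismatches (positions where the bases are not complementary): 2 (at positions 3, 13)
Effective Tm = 54 − 2×4 = 54 − 8 = 46°C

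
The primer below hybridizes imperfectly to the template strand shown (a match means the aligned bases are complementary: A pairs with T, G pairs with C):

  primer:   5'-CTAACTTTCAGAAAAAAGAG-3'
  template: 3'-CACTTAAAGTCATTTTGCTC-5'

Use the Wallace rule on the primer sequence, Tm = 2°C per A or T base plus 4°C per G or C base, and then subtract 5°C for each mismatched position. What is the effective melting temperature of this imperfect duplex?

27°C

Primer base counts: A=10, T=4, G=3, C=3 → A+T=14, G+C=6
Perfect-match Tm = 2(14) + 4(6) = 28 + 24 = 52°C
Mismatches (positions where the bases are not complementary): 5 (at positions 1, 3, 5, 12, 17)
Effective Tm = 52 − 5×5 = 52 − 25 = 27°C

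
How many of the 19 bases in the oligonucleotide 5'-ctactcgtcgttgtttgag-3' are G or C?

9

T=8, G=5, C=4, A=2
Total G or C: 5 + 4 = 9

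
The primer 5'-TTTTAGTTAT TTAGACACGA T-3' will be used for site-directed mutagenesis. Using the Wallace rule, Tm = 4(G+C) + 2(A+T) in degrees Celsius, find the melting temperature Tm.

52°C

Base counts: T=10, G=3, C=2, A=6
AT pairs contribute 16, GC pairs contribute 5.
Tm = 2(16) + 4(5) = 32 + 20 = 52°C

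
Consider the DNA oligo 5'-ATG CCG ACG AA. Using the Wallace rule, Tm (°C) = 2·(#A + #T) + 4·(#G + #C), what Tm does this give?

Base counts: A=4, C=3, G=3, T=1
A+T = 5, G+C = 6
Tm = 2(5) + 4(6) = 10 + 24 = 34°C

34°C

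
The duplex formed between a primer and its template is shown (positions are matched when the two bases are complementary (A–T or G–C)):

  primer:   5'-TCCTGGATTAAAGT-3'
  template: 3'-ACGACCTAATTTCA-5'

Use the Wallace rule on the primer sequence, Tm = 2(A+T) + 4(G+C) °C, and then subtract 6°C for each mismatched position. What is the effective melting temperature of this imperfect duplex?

Primer base counts: A=4, T=5, G=3, C=2 → A+T=9, G+C=5
Perfect-match Tm = 2(9) + 4(5) = 18 + 20 = 38°C
Mismatches (positions where the bases are not complementary): 1 (at position 2)
Effective Tm = 38 − 1×6 = 38 − 6 = 32°C

32°C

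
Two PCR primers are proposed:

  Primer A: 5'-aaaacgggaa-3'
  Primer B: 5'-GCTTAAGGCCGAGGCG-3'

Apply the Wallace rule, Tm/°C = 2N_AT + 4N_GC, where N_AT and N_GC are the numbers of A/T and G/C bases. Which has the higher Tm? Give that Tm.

Primer B, 54°C

Primer A: A+T=6, G+C=4 → Tm = 2(6)+4(4) = 28°C
Primer B: A+T=5, G+C=11 → Tm = 2(5)+4(11) = 54°C
28°C vs 54°C → primer B is higher.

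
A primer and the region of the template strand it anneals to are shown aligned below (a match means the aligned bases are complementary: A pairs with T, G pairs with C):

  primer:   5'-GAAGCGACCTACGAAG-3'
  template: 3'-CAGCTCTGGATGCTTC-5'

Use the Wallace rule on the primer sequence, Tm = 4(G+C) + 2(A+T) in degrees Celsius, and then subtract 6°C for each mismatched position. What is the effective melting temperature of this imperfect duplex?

Primer base counts: A=6, T=1, G=5, C=4 → A+T=7, G+C=9
Perfect-match Tm = 2(7) + 4(9) = 14 + 36 = 50°C
Mismatches (positions where the bases are not complementary): 3 (at positions 2, 3, 5)
Effective Tm = 50 − 3×6 = 50 − 18 = 32°C

32°C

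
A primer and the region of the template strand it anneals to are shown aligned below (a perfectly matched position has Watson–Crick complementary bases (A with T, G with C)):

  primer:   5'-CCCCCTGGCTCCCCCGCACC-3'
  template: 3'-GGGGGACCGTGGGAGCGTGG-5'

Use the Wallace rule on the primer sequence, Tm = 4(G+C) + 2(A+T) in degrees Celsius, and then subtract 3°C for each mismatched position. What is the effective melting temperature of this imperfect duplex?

Primer base counts: A=1, T=2, G=3, C=14 → A+T=3, G+C=17
Perfect-match Tm = 2(3) + 4(17) = 6 + 68 = 74°C
Mismatches (positions where the bases are not complementary): 2 (at positions 10, 14)
Effective Tm = 74 − 2×3 = 74 − 6 = 68°C

68°C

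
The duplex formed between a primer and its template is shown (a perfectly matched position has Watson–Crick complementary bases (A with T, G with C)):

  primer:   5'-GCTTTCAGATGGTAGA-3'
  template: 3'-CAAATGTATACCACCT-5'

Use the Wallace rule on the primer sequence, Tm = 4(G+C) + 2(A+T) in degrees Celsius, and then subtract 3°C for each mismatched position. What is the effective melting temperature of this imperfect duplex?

Primer base counts: A=4, T=5, G=5, C=2 → A+T=9, G+C=7
Perfect-match Tm = 2(9) + 4(7) = 18 + 28 = 46°C
Mismatches (positions where the bases are not complementary): 4 (at positions 2, 5, 8, 14)
Effective Tm = 46 − 4×3 = 46 − 12 = 34°C

34°C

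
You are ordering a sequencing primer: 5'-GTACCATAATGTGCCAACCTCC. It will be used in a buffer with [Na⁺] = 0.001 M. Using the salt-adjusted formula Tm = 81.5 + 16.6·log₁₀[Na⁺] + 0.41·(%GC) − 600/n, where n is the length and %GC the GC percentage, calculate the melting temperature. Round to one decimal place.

Length n = 22. Scanning the sequence gives T=5, G=3, C=8, A=6.
G+C = 11, so %GC = 11/22 × 100 = 50%
Salt term: 16.6 × (-3) = -49.8
GC term: 0.41 × 50 = 20.5; length term: −600/22 = −27.273
Tm = 81.5 + (-49.8) + 20.5 − 27.273 = 24.927 → 24.9°C

24.9°C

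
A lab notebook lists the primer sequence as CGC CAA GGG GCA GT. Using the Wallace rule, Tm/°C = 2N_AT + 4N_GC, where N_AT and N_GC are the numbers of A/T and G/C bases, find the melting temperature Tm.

Base counts: C=4, T=1, G=6, A=3
A+T = 4, G+C = 10
Tm = 2×4 + 4×10 = 48°C

48°C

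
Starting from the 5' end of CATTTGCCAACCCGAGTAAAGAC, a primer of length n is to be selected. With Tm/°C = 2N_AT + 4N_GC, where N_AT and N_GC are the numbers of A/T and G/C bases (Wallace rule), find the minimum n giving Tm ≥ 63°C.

First 21 bases: CATTTGCCAACCCGAGTAAAG → Tm = 62°C (< 63°C)
First 22 bases: CATTTGCCAACCCGAGTAAAGA → Tm = 64°C (≥ 63°C)
Each additional base adds 2°C (A/T) or 4°C (G/C), so Tm is non-decreasing in n; n = 22 is the first length to reach 63°C.

n = 22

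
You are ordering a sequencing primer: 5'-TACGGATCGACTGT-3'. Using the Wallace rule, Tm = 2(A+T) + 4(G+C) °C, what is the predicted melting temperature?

Base counts: C=3, T=4, G=4, A=3
AT pairs contribute 7, GC pairs contribute 7.
Tm = 4·7 + 2·7 = 28 + 14 = 42°C

42°C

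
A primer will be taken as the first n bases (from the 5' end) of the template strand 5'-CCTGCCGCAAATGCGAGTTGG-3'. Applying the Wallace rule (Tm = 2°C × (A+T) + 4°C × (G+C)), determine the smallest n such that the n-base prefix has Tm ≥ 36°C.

First 10 bases: CCTGCCGCAA → Tm = 34°C (< 36°C)
First 11 bases: CCTGCCGCAAA → Tm = 36°C (≥ 36°C)
Each additional base adds 2°C (A/T) or 4°C (G/C), so Tm is non-decreasing in n; n = 11 is the first length to reach 36°C.

n = 11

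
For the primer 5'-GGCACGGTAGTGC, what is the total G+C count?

9

Scanning the sequence gives C=3, G=6, A=2, T=2.
Total G or C: 6 + 3 = 9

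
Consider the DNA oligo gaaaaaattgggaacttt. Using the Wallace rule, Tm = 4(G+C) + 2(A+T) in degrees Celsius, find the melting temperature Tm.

46°C

Scanning the sequence gives C=1, A=8, T=5, G=4.
So N_AT = 13 and N_GC = 5.
Tm = 2×13 + 4×5 = 46°C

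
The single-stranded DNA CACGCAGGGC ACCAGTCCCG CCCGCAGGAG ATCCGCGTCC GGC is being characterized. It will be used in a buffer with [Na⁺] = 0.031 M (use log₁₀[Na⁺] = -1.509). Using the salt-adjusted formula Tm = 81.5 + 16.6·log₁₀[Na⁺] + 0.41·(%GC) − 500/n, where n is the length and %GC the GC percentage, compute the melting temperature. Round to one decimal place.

76.3°C

Length n = 43. A=7, G=14, C=19, T=3
G+C = 33, so %GC = 33/43 × 100 = 76.744%
Salt term: 16.6 × (-1.509) = -25.049
GC term: 0.41 × 76.744 = 31.465; length term: −500/43 = −11.628
Tm = 81.5 + (-25.049) + 31.465 − 11.628 = 76.288 → 76.3°C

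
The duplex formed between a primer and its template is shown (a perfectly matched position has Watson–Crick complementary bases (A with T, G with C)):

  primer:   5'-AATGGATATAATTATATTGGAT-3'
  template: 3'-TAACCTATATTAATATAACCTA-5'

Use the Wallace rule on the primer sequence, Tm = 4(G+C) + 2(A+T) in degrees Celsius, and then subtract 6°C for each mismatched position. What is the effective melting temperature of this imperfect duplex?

Primer base counts: A=9, T=9, G=4, C=0 → A+T=18, G+C=4
Perfect-match Tm = 2(18) + 4(4) = 36 + 16 = 52°C
Mismatches (positions where the bases are not complementary): 1 (at position 2)
Effective Tm = 52 − 1×6 = 52 − 6 = 46°C

46°C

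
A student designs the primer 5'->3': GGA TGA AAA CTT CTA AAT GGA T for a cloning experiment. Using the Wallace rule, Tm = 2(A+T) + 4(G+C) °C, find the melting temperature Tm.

Scanning the sequence gives T=6, G=5, C=2, A=9.
So N_AT = 15 and N_GC = 7.
Tm = 2(15) + 4(7) = 30 + 28 = 58°C

58°C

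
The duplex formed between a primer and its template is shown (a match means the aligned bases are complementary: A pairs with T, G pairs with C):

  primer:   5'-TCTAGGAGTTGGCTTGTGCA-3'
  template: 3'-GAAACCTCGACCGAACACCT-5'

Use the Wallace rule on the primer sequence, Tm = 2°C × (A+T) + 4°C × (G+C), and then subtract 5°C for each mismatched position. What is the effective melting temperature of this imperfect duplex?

Primer base counts: A=3, T=7, G=7, C=3 → A+T=10, G+C=10
Perfect-match Tm = 2(10) + 4(10) = 20 + 40 = 60°C
Mismatches (positions where the bases are not complementary): 5 (at positions 1, 2, 4, 9, 19)
Effective Tm = 60 − 5×5 = 60 − 25 = 35°C

35°C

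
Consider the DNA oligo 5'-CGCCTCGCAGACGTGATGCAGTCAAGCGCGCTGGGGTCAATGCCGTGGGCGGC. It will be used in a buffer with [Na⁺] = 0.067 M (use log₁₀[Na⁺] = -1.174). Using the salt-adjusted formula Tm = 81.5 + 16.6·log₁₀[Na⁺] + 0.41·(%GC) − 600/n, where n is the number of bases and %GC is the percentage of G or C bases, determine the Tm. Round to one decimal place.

Length n = 53. A=8, G=21, T=8, C=16
G+C = 37, so %GC = 37/53 × 100 = 69.811%
Salt term: 16.6 × (-1.174) = -19.488
GC term: 0.41 × 69.811 = 28.623; length term: −600/53 = −11.321
Tm = 81.5 + (-19.488) + 28.623 − 11.321 = 79.314 → 79.3°C

79.3°C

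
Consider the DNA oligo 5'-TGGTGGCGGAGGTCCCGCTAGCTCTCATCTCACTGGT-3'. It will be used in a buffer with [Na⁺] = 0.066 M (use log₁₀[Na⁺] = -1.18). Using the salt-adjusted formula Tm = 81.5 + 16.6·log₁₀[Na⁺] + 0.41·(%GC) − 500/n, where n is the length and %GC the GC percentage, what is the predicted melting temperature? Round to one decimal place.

73.9°C

Length n = 37. Base counts: A=4, C=11, T=10, G=12
G+C = 23, so %GC = 23/37 × 100 = 62.162%
Salt term: 16.6 × (-1.18) = -19.588
GC term: 0.41 × 62.162 = 25.486; length term: −500/37 = −13.514
Tm = 81.5 + (-19.588) + 25.486 − 13.514 = 73.884 → 73.9°C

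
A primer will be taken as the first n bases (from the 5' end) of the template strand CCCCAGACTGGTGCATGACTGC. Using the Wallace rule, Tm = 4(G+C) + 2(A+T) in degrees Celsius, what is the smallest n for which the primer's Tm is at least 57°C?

First 17 bases: CCCCAGACTGGTGCATG → Tm = 56°C (< 57°C)
First 18 bases: CCCCAGACTGGTGCATGA → Tm = 58°C (≥ 57°C)
Each additional base adds 2°C (A/T) or 4°C (G/C), so Tm is non-decreasing in n; n = 18 is the first length to reach 57°C.

n = 18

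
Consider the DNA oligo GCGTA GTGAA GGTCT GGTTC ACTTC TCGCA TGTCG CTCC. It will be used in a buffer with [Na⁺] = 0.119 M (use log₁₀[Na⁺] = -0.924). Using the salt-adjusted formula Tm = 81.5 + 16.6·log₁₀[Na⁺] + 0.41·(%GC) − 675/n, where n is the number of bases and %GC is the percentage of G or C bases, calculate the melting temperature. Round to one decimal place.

72.0°C

Length n = 39. Counting bases: G=11, C=11, A=5, T=12
G+C = 22, so %GC = 22/39 × 100 = 56.41%
Salt term: 16.6 × (-0.924) = -15.338
GC term: 0.41 × 56.41 = 23.128; length term: −675/39 = −17.308
Tm = 81.5 + (-15.338) + 23.128 − 17.308 = 71.982 → 72.0°C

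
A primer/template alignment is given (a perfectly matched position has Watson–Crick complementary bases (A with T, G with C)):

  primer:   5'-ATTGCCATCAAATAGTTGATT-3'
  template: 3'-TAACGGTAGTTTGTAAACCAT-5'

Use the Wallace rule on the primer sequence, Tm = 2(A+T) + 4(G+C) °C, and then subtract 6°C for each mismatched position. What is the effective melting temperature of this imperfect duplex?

30°C

Primer base counts: A=7, T=8, G=3, C=3 → A+T=15, G+C=6
Perfect-match Tm = 2(15) + 4(6) = 30 + 24 = 54°C
Mismatches (positions where the bases are not complementary): 4 (at positions 13, 15, 19, 21)
Effective Tm = 54 − 4×6 = 54 − 24 = 30°C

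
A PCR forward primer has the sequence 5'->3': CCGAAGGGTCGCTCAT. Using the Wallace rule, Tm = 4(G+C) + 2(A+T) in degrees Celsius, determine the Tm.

C=5, G=5, A=3, T=3
So N_AT = 6 and N_GC = 10.
Tm = 2(6) + 4(10) = 12 + 40 = 52°C

52°C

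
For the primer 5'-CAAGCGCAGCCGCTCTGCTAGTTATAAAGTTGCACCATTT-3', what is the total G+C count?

19

Base counts: G=8, T=11, C=11, A=10
Total G or C: 8 + 11 = 19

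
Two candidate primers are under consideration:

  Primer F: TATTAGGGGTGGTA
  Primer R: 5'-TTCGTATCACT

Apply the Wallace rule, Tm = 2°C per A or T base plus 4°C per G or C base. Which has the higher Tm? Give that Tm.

Primer F, 40°C

Primer F: A+T=8, G+C=6 → Tm = 2(8)+4(6) = 40°C
Primer R: A+T=7, G+C=4 → Tm = 2(7)+4(4) = 30°C
40°C vs 30°C → primer F is higher.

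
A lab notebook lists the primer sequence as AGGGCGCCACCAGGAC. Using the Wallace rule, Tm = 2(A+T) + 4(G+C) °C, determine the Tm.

56°C

Counting bases: G=6, A=4, C=6, T=0
A+T = 4, G+C = 12
Tm = 2×4 + 4×12 = 56°C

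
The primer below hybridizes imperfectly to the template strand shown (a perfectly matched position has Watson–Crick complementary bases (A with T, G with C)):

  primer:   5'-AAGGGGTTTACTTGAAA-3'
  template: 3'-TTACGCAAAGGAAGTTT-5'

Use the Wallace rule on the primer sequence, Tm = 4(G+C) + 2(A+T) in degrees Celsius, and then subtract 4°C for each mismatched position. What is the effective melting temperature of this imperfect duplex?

Primer base counts: A=6, T=5, G=5, C=1 → A+T=11, G+C=6
Perfect-match Tm = 2(11) + 4(6) = 22 + 24 = 46°C
Mismatches (positions where the bases are not complementary): 4 (at positions 3, 5, 10, 14)
Effective Tm = 46 − 4×4 = 46 − 16 = 30°C

30°C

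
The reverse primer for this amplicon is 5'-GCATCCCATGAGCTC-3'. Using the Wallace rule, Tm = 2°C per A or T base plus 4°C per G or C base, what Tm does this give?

Scanning the sequence gives G=3, T=3, C=6, A=3.
So N_AT = 6 and N_GC = 9.
Tm = 2×6 + 4×9 = 48°C

48°C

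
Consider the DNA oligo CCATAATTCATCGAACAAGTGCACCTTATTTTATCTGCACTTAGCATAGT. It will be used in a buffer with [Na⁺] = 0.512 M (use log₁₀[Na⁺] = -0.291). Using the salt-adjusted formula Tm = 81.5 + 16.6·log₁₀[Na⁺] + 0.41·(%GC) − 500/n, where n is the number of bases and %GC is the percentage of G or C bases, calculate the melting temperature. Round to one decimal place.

Length n = 50. T=17, A=15, G=6, C=12
G+C = 18, so %GC = 18/50 × 100 = 36%
Salt term: 16.6 × (-0.291) = -4.831
GC term: 0.41 × 36 = 14.76; length term: −500/50 = −10
Tm = 81.5 + (-4.831) + 14.76 − 10 = 81.429 → 81.4°C

81.4°C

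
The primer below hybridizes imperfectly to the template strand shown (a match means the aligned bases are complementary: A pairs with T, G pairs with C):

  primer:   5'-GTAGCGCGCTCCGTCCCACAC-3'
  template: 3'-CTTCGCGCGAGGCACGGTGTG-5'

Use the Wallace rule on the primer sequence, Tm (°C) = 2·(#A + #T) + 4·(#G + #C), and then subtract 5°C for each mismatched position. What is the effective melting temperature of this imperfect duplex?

62°C

Primer base counts: A=3, T=3, G=5, C=10 → A+T=6, G+C=15
Perfect-match Tm = 2(6) + 4(15) = 12 + 60 = 72°C
Mismatches (positions where the bases are not complementary): 2 (at positions 2, 15)
Effective Tm = 72 − 2×5 = 72 − 10 = 62°C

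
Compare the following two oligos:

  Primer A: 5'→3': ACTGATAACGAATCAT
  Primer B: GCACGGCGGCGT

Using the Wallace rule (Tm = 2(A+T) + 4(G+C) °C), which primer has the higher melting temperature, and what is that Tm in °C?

Primer B, 44°C

Primer A: A+T=11, G+C=5 → Tm = 2(11)+4(5) = 42°C
Primer B: A+T=2, G+C=10 → Tm = 2(2)+4(10) = 44°C
42°C vs 44°C → primer B is higher.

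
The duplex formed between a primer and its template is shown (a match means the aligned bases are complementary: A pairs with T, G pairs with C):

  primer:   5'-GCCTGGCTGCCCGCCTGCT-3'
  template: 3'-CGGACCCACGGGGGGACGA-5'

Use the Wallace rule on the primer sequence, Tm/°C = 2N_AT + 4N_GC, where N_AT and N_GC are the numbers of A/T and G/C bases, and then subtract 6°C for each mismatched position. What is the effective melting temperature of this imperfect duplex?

56°C

Primer base counts: A=0, T=4, G=6, C=9 → A+T=4, G+C=15
Perfect-match Tm = 2(4) + 4(15) = 8 + 60 = 68°C
Mismatches (positions where the bases are not complementary): 2 (at positions 7, 13)
Effective Tm = 68 − 2×6 = 68 − 12 = 56°C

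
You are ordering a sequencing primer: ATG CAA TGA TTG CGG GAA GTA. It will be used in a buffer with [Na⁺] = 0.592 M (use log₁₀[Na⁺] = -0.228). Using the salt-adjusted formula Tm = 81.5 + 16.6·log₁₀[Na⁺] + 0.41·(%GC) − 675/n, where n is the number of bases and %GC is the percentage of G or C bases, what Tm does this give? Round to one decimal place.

63.1°C

Length n = 21. Base counts: A=7, G=7, T=5, C=2
G+C = 9, so %GC = 9/21 × 100 = 42.857%
Salt term: 16.6 × (-0.228) = -3.785
GC term: 0.41 × 42.857 = 17.571; length term: −675/21 = −32.143
Tm = 81.5 + (-3.785) + 17.571 − 32.143 = 63.143 → 63.1°C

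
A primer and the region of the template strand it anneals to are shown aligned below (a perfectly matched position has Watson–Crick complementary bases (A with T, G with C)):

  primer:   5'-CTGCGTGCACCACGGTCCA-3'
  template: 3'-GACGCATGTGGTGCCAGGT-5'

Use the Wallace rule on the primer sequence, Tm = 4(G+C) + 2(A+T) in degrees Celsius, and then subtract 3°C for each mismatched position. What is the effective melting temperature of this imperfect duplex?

Primer base counts: A=3, T=3, G=5, C=8 → A+T=6, G+C=13
Perfect-match Tm = 2(6) + 4(13) = 12 + 52 = 64°C
Mismatches (positions where the bases are not complementary): 1 (at position 7)
Effective Tm = 64 − 1×3 = 64 − 3 = 61°C

61°C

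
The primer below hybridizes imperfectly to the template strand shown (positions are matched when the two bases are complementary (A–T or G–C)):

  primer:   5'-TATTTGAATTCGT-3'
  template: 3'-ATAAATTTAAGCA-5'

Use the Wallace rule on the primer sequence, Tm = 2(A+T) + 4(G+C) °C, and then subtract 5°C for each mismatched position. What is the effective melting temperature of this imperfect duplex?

Primer base counts: A=3, T=7, G=2, C=1 → A+T=10, G+C=3
Perfect-match Tm = 2(10) + 4(3) = 20 + 12 = 32°C
Mismatches (positions where the bases are not complementary): 1 (at position 6)
Effective Tm = 32 − 1×5 = 32 − 5 = 27°C

27°C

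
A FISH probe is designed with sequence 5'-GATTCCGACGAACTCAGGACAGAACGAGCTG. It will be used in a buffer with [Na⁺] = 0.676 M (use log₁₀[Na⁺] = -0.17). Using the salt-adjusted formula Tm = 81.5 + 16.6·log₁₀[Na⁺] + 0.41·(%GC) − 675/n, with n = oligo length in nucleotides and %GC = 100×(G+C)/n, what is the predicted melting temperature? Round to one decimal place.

79.4°C

Length n = 31. Scanning the sequence gives C=8, A=10, T=4, G=9.
G+C = 17, so %GC = 17/31 × 100 = 54.839%
Salt term: 16.6 × (-0.17) = -2.822
GC term: 0.41 × 54.839 = 22.484; length term: −675/31 = −21.774
Tm = 81.5 + (-2.822) + 22.484 − 21.774 = 79.388 → 79.4°C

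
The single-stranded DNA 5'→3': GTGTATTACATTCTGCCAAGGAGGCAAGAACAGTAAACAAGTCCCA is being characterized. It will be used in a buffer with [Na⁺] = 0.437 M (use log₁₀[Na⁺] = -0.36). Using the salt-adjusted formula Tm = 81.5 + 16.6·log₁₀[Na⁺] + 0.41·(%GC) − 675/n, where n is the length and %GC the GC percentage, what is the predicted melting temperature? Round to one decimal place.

78.7°C

Length n = 46. Base counts: G=10, C=10, T=9, A=17
G+C = 20, so %GC = 20/46 × 100 = 43.478%
Salt term: 16.6 × (-0.36) = -5.976
GC term: 0.41 × 43.478 = 17.826; length term: −675/46 = −14.674
Tm = 81.5 + (-5.976) + 17.826 − 14.674 = 78.676 → 78.7°C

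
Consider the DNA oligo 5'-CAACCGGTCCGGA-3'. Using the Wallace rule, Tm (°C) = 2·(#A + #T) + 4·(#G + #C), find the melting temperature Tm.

44°C

Counting bases: A=3, C=5, T=1, G=4
A+T = 4, G+C = 9
Tm = 2(4) + 4(9) = 8 + 36 = 44°C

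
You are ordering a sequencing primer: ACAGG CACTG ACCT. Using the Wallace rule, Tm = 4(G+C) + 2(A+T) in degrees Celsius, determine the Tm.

44°C

G=3, A=4, C=5, T=2
AT pairs contribute 6, GC pairs contribute 8.
Tm = 2(6) + 4(8) = 12 + 32 = 44°C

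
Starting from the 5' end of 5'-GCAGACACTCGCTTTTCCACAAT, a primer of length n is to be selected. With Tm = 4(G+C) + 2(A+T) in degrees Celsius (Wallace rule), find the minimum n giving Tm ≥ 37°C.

n = 12

First 11 bases: GCAGACACTCG → Tm = 36°C (< 37°C)
First 12 bases: GCAGACACTCGC → Tm = 40°C (≥ 37°C)
Since every base adds ≥2°C, Tm only increases with n, so the threshold is first crossed at n = 12.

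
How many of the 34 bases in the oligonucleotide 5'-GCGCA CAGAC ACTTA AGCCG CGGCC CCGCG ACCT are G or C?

Scanning the sequence gives T=3, G=9, C=15, A=7.
G+C = 9 + 15 = 24

24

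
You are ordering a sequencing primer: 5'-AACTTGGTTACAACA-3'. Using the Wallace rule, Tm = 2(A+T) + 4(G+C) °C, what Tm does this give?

Counting bases: A=6, T=4, C=3, G=2
A+T = 10, G+C = 5
Tm = 2(10) + 4(5) = 20 + 20 = 40°C

40°C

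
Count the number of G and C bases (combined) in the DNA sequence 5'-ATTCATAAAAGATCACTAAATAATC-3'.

5

Base counts: A=13, C=4, T=7, G=1
Total G or C: 1 + 4 = 5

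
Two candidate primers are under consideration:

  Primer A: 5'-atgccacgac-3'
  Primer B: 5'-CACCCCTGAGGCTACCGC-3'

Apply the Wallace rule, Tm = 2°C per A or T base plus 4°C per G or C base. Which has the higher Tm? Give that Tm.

Primer A: A+T=4, G+C=6 → Tm = 2(4)+4(6) = 32°C
Primer B: A+T=5, G+C=13 → Tm = 2(5)+4(13) = 62°C
32°C vs 62°C → primer B is higher.

Primer B, 62°C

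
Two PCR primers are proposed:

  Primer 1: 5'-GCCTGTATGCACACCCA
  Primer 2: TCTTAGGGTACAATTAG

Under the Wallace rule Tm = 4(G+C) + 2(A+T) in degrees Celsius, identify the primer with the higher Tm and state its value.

Primer 1: A+T=7, G+C=10 → Tm = 2(7)+4(10) = 54°C
Primer 2: A+T=11, G+C=6 → Tm = 2(11)+4(6) = 46°C
54°C vs 46°C → primer 1 is higher.

Primer 1, 54°C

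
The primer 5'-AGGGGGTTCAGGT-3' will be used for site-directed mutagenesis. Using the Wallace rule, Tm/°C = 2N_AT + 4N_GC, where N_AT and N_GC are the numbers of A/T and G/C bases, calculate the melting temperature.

Base counts: A=2, T=3, G=7, C=1
AT pairs contribute 5, GC pairs contribute 8.
Tm = 2(5) + 4(8) = 10 + 32 = 42°C

42°C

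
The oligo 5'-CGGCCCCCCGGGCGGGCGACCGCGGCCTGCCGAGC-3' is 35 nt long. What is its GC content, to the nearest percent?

91%

C=17, A=2, T=1, G=15
G+C = 15 + 17 = 32 out of 35 bases
%GC = 32/35 × 100 = 91.43% ≈ 91%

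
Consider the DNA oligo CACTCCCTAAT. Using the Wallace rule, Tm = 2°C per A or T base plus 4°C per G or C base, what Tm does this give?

Scanning the sequence gives G=0, T=3, A=3, C=5.
So N_AT = 6 and N_GC = 5.
Tm = 2×6 + 4×5 = 32°C

32°C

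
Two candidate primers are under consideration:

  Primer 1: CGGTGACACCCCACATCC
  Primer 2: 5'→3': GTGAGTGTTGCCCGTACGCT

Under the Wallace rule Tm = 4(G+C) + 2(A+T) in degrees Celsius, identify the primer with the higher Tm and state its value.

Primer 2, 64°C

Primer 1: A+T=6, G+C=12 → Tm = 2(6)+4(12) = 60°C
Primer 2: A+T=8, G+C=12 → Tm = 2(8)+4(12) = 64°C
60°C vs 64°C → primer 2 is higher.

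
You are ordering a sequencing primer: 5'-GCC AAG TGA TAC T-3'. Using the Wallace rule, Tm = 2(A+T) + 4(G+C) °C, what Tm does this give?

38°C

Counting bases: A=4, T=3, G=3, C=3
So N_AT = 7 and N_GC = 6.
Tm = 2(7) + 4(6) = 14 + 24 = 38°C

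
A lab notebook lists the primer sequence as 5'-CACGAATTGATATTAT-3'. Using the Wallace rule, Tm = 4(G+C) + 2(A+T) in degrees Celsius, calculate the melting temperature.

40°C

Counting bases: A=6, T=6, G=2, C=2
So N_AT = 12 and N_GC = 4.
Tm = 2×12 + 4×4 = 40°C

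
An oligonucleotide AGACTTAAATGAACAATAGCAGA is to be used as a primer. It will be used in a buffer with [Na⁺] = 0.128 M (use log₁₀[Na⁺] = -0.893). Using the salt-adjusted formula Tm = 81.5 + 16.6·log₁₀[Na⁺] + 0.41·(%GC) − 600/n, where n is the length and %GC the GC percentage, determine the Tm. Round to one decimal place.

53.1°C

Length n = 23. Scanning the sequence gives T=4, G=4, C=3, A=12.
G+C = 7, so %GC = 7/23 × 100 = 30.435%
Salt term: 16.6 × (-0.893) = -14.824
GC term: 0.41 × 30.435 = 12.478; length term: −600/23 = −26.087
Tm = 81.5 + (-14.824) + 12.478 − 26.087 = 53.067 → 53.1°C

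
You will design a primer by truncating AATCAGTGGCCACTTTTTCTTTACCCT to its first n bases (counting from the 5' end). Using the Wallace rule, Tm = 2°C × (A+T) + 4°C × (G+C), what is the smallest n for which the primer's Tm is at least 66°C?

First 23 bases: AATCAGTGGCCACTTTTTCTTTA → Tm = 62°C (< 66°C)
First 24 bases: AATCAGTGGCCACTTTTTCTTTAC → Tm = 66°C (≥ 66°C)
Since every base adds ≥2°C, Tm only increases with n, so the threshold is first crossed at n = 24.

n = 24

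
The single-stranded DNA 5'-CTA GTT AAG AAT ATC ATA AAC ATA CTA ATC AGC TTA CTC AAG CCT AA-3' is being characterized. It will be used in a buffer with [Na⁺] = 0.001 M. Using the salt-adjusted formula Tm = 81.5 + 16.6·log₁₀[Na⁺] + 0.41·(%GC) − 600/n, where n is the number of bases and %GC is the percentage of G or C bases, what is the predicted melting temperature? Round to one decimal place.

Length n = 47. Scanning the sequence gives G=4, C=10, A=20, T=13.
G+C = 14, so %GC = 14/47 × 100 = 29.787%
Salt term: 16.6 × (-3) = -49.8
GC term: 0.41 × 29.787 = 12.213; length term: −600/47 = −12.766
Tm = 81.5 + (-49.8) + 12.213 − 12.766 = 31.147 → 31.1°C

31.1°C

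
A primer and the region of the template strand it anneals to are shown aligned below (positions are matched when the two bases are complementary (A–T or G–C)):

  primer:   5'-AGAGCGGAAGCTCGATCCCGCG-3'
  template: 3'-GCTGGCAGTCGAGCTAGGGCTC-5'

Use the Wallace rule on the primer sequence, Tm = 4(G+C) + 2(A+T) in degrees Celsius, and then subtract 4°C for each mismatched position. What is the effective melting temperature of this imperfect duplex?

Primer base counts: A=5, T=2, G=8, C=7 → A+T=7, G+C=15
Perfect-match Tm = 2(7) + 4(15) = 14 + 60 = 74°C
Mismatches (positions where the bases are not complementary): 5 (at positions 1, 4, 7, 8, 21)
Effective Tm = 74 − 5×4 = 74 − 20 = 54°C

54°C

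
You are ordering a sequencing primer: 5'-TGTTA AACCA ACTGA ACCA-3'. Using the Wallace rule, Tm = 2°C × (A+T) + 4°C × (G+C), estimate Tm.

Scanning the sequence gives C=5, T=4, G=2, A=8.
AT pairs contribute 12, GC pairs contribute 7.
Tm = 2(12) + 4(7) = 24 + 28 = 52°C

52°C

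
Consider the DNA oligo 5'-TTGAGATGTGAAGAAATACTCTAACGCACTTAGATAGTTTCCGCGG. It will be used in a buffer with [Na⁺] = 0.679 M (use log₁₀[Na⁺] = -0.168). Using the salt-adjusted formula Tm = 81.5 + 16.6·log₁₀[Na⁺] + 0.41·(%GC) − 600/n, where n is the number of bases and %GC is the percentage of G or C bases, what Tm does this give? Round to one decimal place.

Length n = 46. Scanning the sequence gives A=14, G=11, C=8, T=13.
G+C = 19, so %GC = 19/46 × 100 = 41.304%
Salt term: 16.6 × (-0.168) = -2.789
GC term: 0.41 × 41.304 = 16.935; length term: −600/46 = −13.043
Tm = 81.5 + (-2.789) + 16.935 − 13.043 = 82.603 → 82.6°C

82.6°C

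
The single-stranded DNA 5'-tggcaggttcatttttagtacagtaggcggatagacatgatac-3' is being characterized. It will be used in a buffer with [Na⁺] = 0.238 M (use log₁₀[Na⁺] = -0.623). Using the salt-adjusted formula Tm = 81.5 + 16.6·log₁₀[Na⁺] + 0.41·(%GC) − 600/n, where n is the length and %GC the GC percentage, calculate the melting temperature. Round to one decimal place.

Length n = 43. Scanning the sequence gives T=13, A=12, G=12, C=6.
G+C = 18, so %GC = 18/43 × 100 = 41.86%
Salt term: 16.6 × (-0.623) = -10.342
GC term: 0.41 × 41.86 = 17.163; length term: −600/43 = −13.953
Tm = 81.5 + (-10.342) + 17.163 − 13.953 = 74.368 → 74.4°C

74.4°C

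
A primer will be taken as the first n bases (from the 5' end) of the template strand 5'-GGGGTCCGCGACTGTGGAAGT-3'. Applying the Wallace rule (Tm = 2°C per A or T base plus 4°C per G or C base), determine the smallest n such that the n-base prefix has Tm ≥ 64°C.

n = 19

First 18 bases: GGGGTCCGCGACTGTGGA → Tm = 62°C (< 64°C)
First 19 bases: GGGGTCCGCGACTGTGGAA → Tm = 64°C (≥ 64°C)
Since every base adds ≥2°C, Tm only increases with n, so the threshold is first crossed at n = 19.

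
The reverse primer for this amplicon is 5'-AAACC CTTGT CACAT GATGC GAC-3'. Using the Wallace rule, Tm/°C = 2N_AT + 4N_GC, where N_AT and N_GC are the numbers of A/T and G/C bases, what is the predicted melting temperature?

Base counts: G=4, A=7, C=7, T=5
A+T = 12, G+C = 11
Tm = 2(12) + 4(11) = 24 + 44 = 68°C

68°C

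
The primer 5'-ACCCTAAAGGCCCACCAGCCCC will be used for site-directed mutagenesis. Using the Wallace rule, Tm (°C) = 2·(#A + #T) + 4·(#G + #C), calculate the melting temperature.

C=12, T=1, G=3, A=6
So N_AT = 7 and N_GC = 15.
Tm = 4·15 + 2·7 = 60 + 14 = 74°C

74°C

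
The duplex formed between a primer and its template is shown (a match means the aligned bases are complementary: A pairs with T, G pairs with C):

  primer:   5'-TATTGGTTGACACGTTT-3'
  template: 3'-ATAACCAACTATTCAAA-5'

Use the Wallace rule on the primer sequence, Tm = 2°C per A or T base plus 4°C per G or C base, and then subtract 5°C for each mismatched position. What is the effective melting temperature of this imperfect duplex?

36°C

Primer base counts: A=3, T=8, G=4, C=2 → A+T=11, G+C=6
Perfect-match Tm = 2(11) + 4(6) = 22 + 24 = 46°C
Mismatches (positions where the bases are not complementary): 2 (at positions 11, 13)
Effective Tm = 46 − 2×5 = 46 − 10 = 36°C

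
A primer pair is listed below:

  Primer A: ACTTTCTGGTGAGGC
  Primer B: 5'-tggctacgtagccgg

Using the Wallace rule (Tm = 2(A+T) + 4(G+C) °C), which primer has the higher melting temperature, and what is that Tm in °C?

Primer A: A+T=7, G+C=8 → Tm = 2(7)+4(8) = 46°C
Primer B: A+T=5, G+C=10 → Tm = 2(5)+4(10) = 50°C
46°C vs 50°C → primer B is higher.

Primer B, 50°C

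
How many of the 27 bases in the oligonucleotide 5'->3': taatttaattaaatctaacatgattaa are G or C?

3

Base counts: G=1, A=13, T=11, C=2
Total G or C: 1 + 2 = 3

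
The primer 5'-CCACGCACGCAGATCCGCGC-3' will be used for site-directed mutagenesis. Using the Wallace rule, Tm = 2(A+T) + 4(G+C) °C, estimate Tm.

70°C

Counting bases: T=1, G=5, C=10, A=4
So N_AT = 5 and N_GC = 15.
Tm = 2×5 + 4×15 = 70°C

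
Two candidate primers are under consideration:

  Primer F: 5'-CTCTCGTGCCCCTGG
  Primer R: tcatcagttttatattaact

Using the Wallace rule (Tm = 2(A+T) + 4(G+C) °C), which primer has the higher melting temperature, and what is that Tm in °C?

Primer F, 52°C

Primer F: A+T=4, G+C=11 → Tm = 2(4)+4(11) = 52°C
Primer R: A+T=16, G+C=4 → Tm = 2(16)+4(4) = 48°C
52°C vs 48°C → primer F is higher.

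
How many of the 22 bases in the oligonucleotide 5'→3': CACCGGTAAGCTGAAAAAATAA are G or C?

8

Scanning the sequence gives G=4, T=3, C=4, A=11.
G+C = 4 + 4 = 8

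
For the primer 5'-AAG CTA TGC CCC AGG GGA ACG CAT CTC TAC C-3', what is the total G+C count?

Scanning the sequence gives T=5, A=8, G=7, C=11.
Total G or C: 7 + 11 = 18

18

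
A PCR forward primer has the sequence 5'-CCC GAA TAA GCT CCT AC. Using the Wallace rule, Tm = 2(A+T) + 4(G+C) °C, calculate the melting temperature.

T=3, A=5, G=2, C=7
So N_AT = 8 and N_GC = 9.
Tm = 2×8 + 4×9 = 52°C

52°C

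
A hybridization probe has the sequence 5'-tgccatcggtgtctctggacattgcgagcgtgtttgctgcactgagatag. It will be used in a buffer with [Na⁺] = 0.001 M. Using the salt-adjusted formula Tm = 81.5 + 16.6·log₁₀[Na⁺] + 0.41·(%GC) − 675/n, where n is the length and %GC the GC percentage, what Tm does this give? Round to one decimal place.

Length n = 50. G=16, A=8, C=11, T=15
G+C = 27, so %GC = 27/50 × 100 = 54%
Salt term: 16.6 × (-3) = -49.8
GC term: 0.41 × 54 = 22.14; length term: −675/50 = −13.5
Tm = 81.5 + (-49.8) + 22.14 − 13.5 = 40.34 → 40.3°C

40.3°C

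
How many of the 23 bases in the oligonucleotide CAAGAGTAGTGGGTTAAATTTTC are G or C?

8

Base counts: T=8, G=6, A=7, C=2
Total G or C: 6 + 2 = 8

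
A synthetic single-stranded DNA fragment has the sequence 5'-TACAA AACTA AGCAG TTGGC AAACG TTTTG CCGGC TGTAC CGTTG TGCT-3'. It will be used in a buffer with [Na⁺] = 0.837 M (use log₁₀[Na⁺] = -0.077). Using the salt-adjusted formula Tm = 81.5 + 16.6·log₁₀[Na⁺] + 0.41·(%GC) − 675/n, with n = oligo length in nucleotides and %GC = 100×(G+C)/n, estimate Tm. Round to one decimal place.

85.7°C

Length n = 49. Base counts: C=11, G=12, T=14, A=12
G+C = 23, so %GC = 23/49 × 100 = 46.939%
Salt term: 16.6 × (-0.077) = -1.278
GC term: 0.41 × 46.939 = 19.245; length term: −675/49 = −13.776
Tm = 81.5 + (-1.278) + 19.245 − 13.776 = 85.691 → 85.7°C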